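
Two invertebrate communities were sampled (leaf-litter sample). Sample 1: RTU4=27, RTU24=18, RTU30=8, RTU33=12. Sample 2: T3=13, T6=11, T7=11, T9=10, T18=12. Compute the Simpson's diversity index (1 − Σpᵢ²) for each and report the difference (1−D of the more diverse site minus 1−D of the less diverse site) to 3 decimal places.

Sample 1: N=65, proportions 0.41538, 0.27692, 0.12308, 0.18462, giving 1−D = 0.70154 (working shown to 5 dp, full precision carried).
Sample 2: N=57, proportions 0.22807, 0.19298, 0.19298, 0.17544, 0.21053, giving 1−D = 0.79840.
Difference = |0.70154 − 0.79840| = 0.09686, i.e. 0.097 to 3 decimal places.

0.097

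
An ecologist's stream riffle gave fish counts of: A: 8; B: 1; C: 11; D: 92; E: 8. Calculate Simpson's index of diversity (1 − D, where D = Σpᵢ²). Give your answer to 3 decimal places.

0.395

Total N = 8+1+11+92+8 = 120, so the proportions are 0.06667, 0.00833, 0.09167, 0.76667, 0.06667 (working shown to 5 dp, full precision carried).
D = 0.06667² + 0.00833² + 0.09167² + 0.76667² + 0.06667² = 0.00444 + 0.00007 + 0.00840 + 0.58778 + 0.00444 = 0.60514.
So 1 − D = 0.39486, i.e. 0.395 to 3 decimal places.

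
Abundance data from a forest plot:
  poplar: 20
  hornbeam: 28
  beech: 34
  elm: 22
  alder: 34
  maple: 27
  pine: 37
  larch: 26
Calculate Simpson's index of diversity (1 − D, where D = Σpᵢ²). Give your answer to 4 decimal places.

0.8701

Total N = 20+28+34+22+34+27+37+26 = 228, so the proportions are 0.087719, 0.122807, 0.149123, 0.096491, 0.149123, 0.118421, 0.162281, 0.114035 (working shown to 6 dp, full precision carried).
D = 0.087719² + 0.122807² + 0.149123² + 0.096491² + 0.149123² + 0.118421² + 0.162281² + 0.114035² = 0.007695 + 0.015082 + 0.022238 + 0.009311 + 0.022238 + 0.014024 + 0.026335 + 0.013004 = 0.129925.
So 1 − D = 0.870075, i.e. 0.8701 to 4 decimal places.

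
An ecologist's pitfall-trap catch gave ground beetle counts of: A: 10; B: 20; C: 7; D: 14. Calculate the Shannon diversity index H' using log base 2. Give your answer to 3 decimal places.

Total N = 10+20+7+14 = 51, so the proportions are 0.19608, 0.39216, 0.13725, 0.27451 (working shown to 5 dp, full precision carried).
Each pᵢ log₂ pᵢ term: 0.19608×(-2.35050)=-0.46088, 0.39216×(-1.35050)=-0.52961, 0.13725×(-2.86507)=-0.39324, 0.27451×(-1.86507)=-0.51198.
Sum = -1.89571, so H' = 1.896.

1.896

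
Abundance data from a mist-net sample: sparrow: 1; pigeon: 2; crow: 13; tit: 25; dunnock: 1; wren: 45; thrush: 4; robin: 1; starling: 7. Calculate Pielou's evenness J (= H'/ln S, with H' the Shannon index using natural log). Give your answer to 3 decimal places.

0.686

Total N = 1+2+13+25+1+45+4+1+7 = 99, so the proportions are 0.0101, 0.0202, 0.13131, 0.25253, 0.0101, 0.45455, 0.0404, 0.0101, 0.07071 (working shown to 5 dp, full precision carried).
H' = −Σ pᵢ ln pᵢ = −((-0.04642) + (-0.07883) + (-0.26659) + (-0.34754) + (-0.04642) + (-0.35839) + (-0.12965) + (-0.04642) + (-0.18732)) = 1.50756.
With S = 9 species, ln S = 2.19722, so J = 1.50756/2.19722 = 0.68612, i.e. 0.686 to 3 decimal places.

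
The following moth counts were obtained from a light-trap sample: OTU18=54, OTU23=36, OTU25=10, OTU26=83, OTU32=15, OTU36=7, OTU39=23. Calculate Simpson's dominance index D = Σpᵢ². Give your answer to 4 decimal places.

Total N = 54+36+10+83+15+7+23 = 228, so the proportions are 0.236842, 0.157895, 0.04386, 0.364035, 0.065789, 0.030702, 0.100877 (working shown to 6 dp, full precision carried).
D = 0.236842² + 0.157895² + 0.04386² + 0.364035² + 0.065789² + 0.030702² + 0.100877² = 0.056094 + 0.024931 + 0.001924 + 0.132522 + 0.004328 + 0.000943 + 0.010176 = 0.230917.
To 4 decimal places, D = 0.2309.

0.2309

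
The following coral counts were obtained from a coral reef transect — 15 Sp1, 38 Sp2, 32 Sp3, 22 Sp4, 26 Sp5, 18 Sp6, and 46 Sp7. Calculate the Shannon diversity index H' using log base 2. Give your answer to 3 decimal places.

Total N = 15+38+32+22+26+18+46 = 197, so the proportions are 0.07614, 0.19289, 0.16244, 0.11168, 0.13198, 0.09137, 0.2335 (working shown to 5 dp, full precision carried).
Each pᵢ log₂ pᵢ term: 0.07614×(-3.71516)=-0.28288, 0.19289×(-2.37412)=-0.45795, 0.16244×(-2.62205)=-0.42592, 0.11168×(-3.16262)=-0.35319, 0.13198×(-2.92161)=-0.38559, 0.09137×(-3.45213)=-0.31542, 0.2335×(-2.09849)=-0.49000.
Sum = -2.71096, so H' = 2.711.

2.711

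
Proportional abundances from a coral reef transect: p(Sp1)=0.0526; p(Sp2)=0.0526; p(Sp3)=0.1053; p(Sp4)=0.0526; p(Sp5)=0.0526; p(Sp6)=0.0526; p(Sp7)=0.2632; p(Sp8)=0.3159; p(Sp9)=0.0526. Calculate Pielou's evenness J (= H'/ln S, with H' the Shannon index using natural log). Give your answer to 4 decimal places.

H' = −Σ pᵢ ln pᵢ = −((-0.154909) + (-0.154909) + (-0.237024) + (-0.154909) + (-0.154909) + (-0.154909) + (-0.351330) + (-0.364021) + (-0.154909)) = 1.881830 (working shown to 6 dp, full precision carried).
With S = 9 species, ln S = 2.197225, so J = 1.881830/2.197225 = 0.856458, i.e. 0.8565 to 4 decimal places.

0.8565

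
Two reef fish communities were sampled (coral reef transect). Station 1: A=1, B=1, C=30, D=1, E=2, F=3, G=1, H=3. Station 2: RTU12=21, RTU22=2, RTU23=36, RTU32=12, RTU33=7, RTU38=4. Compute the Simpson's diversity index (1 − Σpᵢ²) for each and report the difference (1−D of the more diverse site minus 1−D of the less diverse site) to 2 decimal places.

0.23

Station 1: N=42, proportions 0.0238, 0.0238, 0.7143, 0.0238, 0.0476, 0.0714, 0.0238, 0.0714, giving 1−D = 0.4751 (working shown to 4 dp, full precision carried).
Station 2: N=82, proportions 0.2561, 0.0244, 0.439, 0.1463, 0.0854, 0.0488, giving 1−D = 0.7100.
Difference = |0.4751 − 0.7100| = 0.2349, i.e. 0.23 to 2 decimal places.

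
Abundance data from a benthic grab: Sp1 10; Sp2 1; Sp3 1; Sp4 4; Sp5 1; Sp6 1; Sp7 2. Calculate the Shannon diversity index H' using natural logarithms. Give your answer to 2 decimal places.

1.50

Total N = 10+1+1+4+1+1+2 = 20, so the proportions are 0.5, 0.05, 0.05, 0.2, 0.05, 0.05, 0.1 (working shown to 4 dp, full precision carried).
Each pᵢ ln pᵢ term: 0.5×(-0.6931)=-0.3466, 0.05×(-2.9957)=-0.1498, 0.05×(-2.9957)=-0.1498, 0.2×(-1.6094)=-0.3219, 0.05×(-2.9957)=-0.1498, 0.05×(-2.9957)=-0.1498, 0.1×(-2.3026)=-0.2303.
Sum = -1.4979, so H' = 1.50.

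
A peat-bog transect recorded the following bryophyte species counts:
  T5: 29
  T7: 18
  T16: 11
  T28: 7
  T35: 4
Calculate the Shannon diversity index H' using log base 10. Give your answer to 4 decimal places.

Total N = 29+18+11+7+4 = 69, so the proportions are 0.42029, 0.26087, 0.15942, 0.101449, 0.057971 (working shown to 6 dp, full precision carried).
Each pᵢ log₁₀ pᵢ term: 0.42029×(-0.376451)=-0.158219, 0.26087×(-0.583577)=-0.152237, 0.15942×(-0.797456)=-0.127131, 0.101449×(-0.993751)=-0.100815, 0.057971×(-1.236789)=-0.071698.
Sum = -0.610100, so H' = 0.6101.

0.6101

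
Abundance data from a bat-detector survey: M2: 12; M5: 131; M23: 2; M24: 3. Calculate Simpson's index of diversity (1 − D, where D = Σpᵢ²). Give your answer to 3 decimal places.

Total N = 12+131+2+3 = 148, so the proportions are 0.08108, 0.88514, 0.01351, 0.02027 (working shown to 5 dp, full precision carried).
D = 0.08108² + 0.88514² + 0.01351² + 0.02027² = 0.00657 + 0.78346 + 0.00018 + 0.00041 = 0.79063.
So 1 − D = 0.20937, i.e. 0.209 to 3 decimal places.

0.209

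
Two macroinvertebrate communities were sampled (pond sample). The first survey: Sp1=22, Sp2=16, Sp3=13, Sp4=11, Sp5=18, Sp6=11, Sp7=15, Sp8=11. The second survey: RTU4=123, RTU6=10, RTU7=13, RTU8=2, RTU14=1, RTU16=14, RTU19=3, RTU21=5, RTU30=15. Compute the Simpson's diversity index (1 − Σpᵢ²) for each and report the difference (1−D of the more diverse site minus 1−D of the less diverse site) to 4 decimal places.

0.3254

The first survey: N=117, proportions 0.188034, 0.136752, 0.111111, 0.094017, 0.153846, 0.094017, 0.128205, 0.094017, giving 1−D = 0.866973 (working shown to 6 dp, full precision carried).
The second survey: N=186, proportions 0.66129, 0.053763, 0.069892, 0.010753, 0.005376, 0.075269, 0.016129, 0.026882, 0.080645, giving 1−D = 0.541623.
Difference = |0.866973 − 0.541623| = 0.325350, i.e. 0.3254 to 4 decimal places.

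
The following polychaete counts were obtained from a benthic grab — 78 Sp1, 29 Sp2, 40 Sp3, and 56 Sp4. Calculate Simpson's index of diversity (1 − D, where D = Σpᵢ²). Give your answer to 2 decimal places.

0.72

Total N = 78+29+40+56 = 203, so the proportions are 0.3842, 0.1429, 0.197, 0.2759 (working shown to 4 dp, full precision carried).
D = 0.3842² + 0.1429² + 0.197² + 0.2759² = 0.1476 + 0.0204 + 0.0388 + 0.0761 = 0.2830.
So 1 − D = 0.7170, i.e. 0.72 to 2 decimal places.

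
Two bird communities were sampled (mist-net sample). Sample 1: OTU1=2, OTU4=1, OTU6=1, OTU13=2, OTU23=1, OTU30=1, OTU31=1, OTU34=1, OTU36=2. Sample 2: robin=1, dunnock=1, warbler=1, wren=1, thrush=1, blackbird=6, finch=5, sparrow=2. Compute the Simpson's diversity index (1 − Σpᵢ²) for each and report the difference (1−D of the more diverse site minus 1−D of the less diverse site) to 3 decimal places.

0.091

Sample 1: N=12, proportions 0.16667, 0.08333, 0.08333, 0.16667, 0.08333, 0.08333, 0.08333, 0.08333, 0.16667, giving 1−D = 0.87500 (working shown to 5 dp, full precision carried).
Sample 2: N=18, proportions 0.05556, 0.05556, 0.05556, 0.05556, 0.05556, 0.33333, 0.27778, 0.11111, giving 1−D = 0.78395.
Difference = |0.87500 − 0.78395| = 0.09105, i.e. 0.091 to 3 decimal places.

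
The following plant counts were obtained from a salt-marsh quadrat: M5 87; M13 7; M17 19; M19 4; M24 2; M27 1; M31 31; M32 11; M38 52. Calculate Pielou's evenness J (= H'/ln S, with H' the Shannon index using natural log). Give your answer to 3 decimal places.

Total N = 87+7+19+4+2+1+31+11+52 = 214, so the proportions are 0.40654, 0.03271, 0.08879, 0.01869, 0.00935, 0.00467, 0.14486, 0.0514, 0.24299 (working shown to 5 dp, full precision carried).
H' = −Σ pᵢ ln pᵢ = −((-0.36592) + (-0.11187) + (-0.21500) + (-0.07439) + (-0.04367) + (-0.02507) + (-0.27987) + (-0.15256) + (-0.34377)) = 1.61211.
With S = 9 species, ln S = 2.19722, so J = 1.61211/2.19722 = 0.73371, i.e. 0.734 to 3 decimal places.

0.734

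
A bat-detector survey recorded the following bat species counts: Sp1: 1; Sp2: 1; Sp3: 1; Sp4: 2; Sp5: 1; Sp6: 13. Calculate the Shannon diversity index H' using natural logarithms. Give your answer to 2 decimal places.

Total N = 1+1+1+2+1+13 = 19, so the proportions are 0.0526, 0.0526, 0.0526, 0.1053, 0.0526, 0.6842 (working shown to 4 dp, full precision carried).
Each pᵢ ln pᵢ term: 0.0526×(-2.9444)=-0.1550, 0.0526×(-2.9444)=-0.1550, 0.0526×(-2.9444)=-0.1550, 0.1053×(-2.2513)=-0.2370, 0.0526×(-2.9444)=-0.1550, 0.6842×(-0.3795)=-0.2597.
Sum = -1.1165, so H' = 1.12.

1.12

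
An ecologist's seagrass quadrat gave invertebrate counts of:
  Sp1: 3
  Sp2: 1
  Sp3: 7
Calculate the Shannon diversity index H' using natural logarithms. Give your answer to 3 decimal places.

0.860

Total N = 3+1+7 = 11, so the proportions are 0.27273, 0.09091, 0.63636 (working shown to 5 dp, full precision carried).
Each pᵢ ln pᵢ term: 0.27273×(-1.29928)=-0.35435, 0.09091×(-2.39790)=-0.21799, 0.63636×(-0.45199)=-0.28763.
Sum = -0.85997, so H' = 0.860.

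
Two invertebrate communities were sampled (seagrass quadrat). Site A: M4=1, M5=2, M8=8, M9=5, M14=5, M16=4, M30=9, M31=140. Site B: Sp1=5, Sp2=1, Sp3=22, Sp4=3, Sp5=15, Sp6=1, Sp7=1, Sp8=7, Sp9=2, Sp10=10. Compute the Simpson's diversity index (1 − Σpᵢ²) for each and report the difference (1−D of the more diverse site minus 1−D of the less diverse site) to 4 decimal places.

0.4542

Site A: N=174, proportions 0.005747, 0.011494, 0.045977, 0.028736, 0.028736, 0.022989, 0.051724, 0.804598, giving 1−D = 0.345488 (working shown to 6 dp, full precision carried).
Site B: N=67, proportions 0.074627, 0.014925, 0.328358, 0.044776, 0.223881, 0.014925, 0.014925, 0.104478, 0.029851, 0.149254, giving 1−D = 0.799733.
Difference = |0.345488 − 0.799733| = 0.454245, i.e. 0.4542 to 4 decimal places.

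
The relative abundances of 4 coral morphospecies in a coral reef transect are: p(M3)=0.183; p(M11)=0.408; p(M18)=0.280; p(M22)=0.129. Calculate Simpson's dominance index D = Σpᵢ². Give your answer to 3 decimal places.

0.295

D = 0.183² + 0.408² + 0.28² + 0.129² = 0.03349 + 0.16646 + 0.07840 + 0.01664 = 0.29499 (working shown to 5 dp, full precision carried).
To 3 decimal places, D = 0.295.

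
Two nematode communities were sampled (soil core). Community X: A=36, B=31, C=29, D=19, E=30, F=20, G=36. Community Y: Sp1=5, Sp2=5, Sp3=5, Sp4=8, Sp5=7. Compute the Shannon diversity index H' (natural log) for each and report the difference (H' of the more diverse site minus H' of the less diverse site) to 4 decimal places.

0.3322

Community X: N=201, proportions 0.179104, 0.154229, 0.144279, 0.094527, 0.149254, 0.099502, 0.179104, giving H' = 1.920153 (working shown to 6 dp, full precision carried).
Community Y: N=30, proportions 0.166667, 0.166667, 0.166667, 0.266667, 0.233333, giving H' = 1.587915.
Difference = |1.920153 − 1.587915| = 0.332238, i.e. 0.3322 to 4 decimal places.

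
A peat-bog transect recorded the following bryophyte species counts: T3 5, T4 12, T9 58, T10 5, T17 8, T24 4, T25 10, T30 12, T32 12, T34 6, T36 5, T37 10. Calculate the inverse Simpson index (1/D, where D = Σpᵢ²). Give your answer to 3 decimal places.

5.161

Total N = 5+12+58+5+8+4+10+12+12+6+5+10 = 147, so the proportions are 0.0340136, 0.0816327, 0.3945578, 0.0340136, 0.0544218, 0.0272109, 0.0680272, 0.0816327, 0.0816327, 0.0408163, 0.0340136, 0.0680272 (working shown to 7 dp, full precision carried).
D = 0.0340136² + 0.0816327² + 0.3945578² + 0.0340136² + 0.0544218² + 0.0272109² + 0.0680272² + 0.0816327² + 0.0816327² + 0.0408163² + 0.0340136² + 0.0680272² = 0.0011569 + 0.0066639 + 0.1556759 + 0.0011569 + 0.0029617 + 0.0007404 + 0.0046277 + 0.0066639 + 0.0066639 + 0.0016660 + 0.0011569 + 0.0046277 = 0.1937619.
So 1/D = 5.16097, i.e. 5.161 to 3 decimal places.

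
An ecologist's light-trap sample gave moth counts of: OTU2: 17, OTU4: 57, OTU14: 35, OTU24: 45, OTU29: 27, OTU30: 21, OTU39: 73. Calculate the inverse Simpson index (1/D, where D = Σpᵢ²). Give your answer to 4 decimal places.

5.6917

Total N = 17+57+35+45+27+21+73 = 275, so the proportions are 0.06181818, 0.20727273, 0.12727273, 0.16363636, 0.09818182, 0.07636364, 0.26545455 (working shown to 8 dp, full precision carried).
D = 0.06181818² + 0.20727273² + 0.12727273² + 0.16363636² + 0.09818182² + 0.07636364² + 0.26545455² = 0.00382149 + 0.04296198 + 0.01619835 + 0.02677686 + 0.00963967 + 0.00583140 + 0.07046612 = 0.17569587.
So 1/D = 5.691653, i.e. 5.6917 to 4 decimal places.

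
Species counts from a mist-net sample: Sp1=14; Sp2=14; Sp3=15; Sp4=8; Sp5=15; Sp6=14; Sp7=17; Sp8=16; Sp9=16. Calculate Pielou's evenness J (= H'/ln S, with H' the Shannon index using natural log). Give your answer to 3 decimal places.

Total N = 14+14+15+8+15+14+17+16+16 = 129, so the proportions are 0.10853, 0.10853, 0.11628, 0.06202, 0.11628, 0.10853, 0.13178, 0.12403, 0.12403 (working shown to 5 dp, full precision carried).
H' = −Σ pᵢ ln pᵢ = −((-0.24101) + (-0.24101) + (-0.25020) + (-0.17243) + (-0.25020) + (-0.24101) + (-0.26707) + (-0.25888) + (-0.25888)) = 2.18070.
With S = 9 species, ln S = 2.19722, so J = 2.18070/2.19722 = 0.99248, i.e. 0.992 to 3 decimal places.

0.992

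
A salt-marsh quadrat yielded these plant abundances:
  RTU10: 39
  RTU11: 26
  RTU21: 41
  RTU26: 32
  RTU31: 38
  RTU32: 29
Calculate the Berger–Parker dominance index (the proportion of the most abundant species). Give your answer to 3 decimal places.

Total N = 39+26+41+32+38+29 = 205, so the proportions are 0.19024, 0.12683, 0.2, 0.1561, 0.18537, 0.14146 (working shown to 5 dp, full precision carried).
The largest proportion is 0.2, i.e. d = 0.200 to 3 decimal places.

0.200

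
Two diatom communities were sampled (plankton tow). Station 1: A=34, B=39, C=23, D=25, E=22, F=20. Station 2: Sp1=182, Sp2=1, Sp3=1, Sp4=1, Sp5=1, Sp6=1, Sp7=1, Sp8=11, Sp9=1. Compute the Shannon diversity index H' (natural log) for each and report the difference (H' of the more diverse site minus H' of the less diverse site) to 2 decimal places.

Station 1: N=163, proportions 0.20859, 0.23926, 0.1411, 0.15337, 0.13497, 0.1227, giving H' = 1.76074 (working shown to 5 dp, full precision carried).
Station 2: N=200, proportions 0.91, 0.005, 0.005, 0.005, 0.005, 0.005, 0.005, 0.055, 0.005, giving H' = 0.43079.
Difference = |1.76074 − 0.43079| = 1.32995, i.e. 1.33 to 2 decimal places.

1.33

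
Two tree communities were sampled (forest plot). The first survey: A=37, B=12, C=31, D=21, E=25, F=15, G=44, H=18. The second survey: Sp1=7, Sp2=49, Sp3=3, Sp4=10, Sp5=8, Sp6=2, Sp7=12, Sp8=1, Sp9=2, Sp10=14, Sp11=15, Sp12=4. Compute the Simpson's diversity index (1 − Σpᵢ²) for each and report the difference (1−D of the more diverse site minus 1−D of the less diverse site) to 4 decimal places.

The first survey: N=203, proportions 0.182266, 0.059113, 0.152709, 0.103448, 0.123153, 0.073892, 0.216749, 0.08867, giving 1−D = 0.853794 (working shown to 6 dp, full precision carried).
The second survey: N=127, proportions 0.055118, 0.385827, 0.023622, 0.07874, 0.062992, 0.015748, 0.094488, 0.007874, 0.015748, 0.110236, 0.11811, 0.031496, giving 1−D = 0.800794.
Difference = |0.853794 − 0.800794| = 0.053000, i.e. 0.0530 to 4 decimal places.

0.0530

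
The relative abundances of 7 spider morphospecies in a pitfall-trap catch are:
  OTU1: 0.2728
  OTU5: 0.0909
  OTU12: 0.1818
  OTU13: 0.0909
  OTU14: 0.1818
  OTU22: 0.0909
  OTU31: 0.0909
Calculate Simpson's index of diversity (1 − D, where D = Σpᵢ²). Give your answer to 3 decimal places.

0.826

D = 0.2728² + 0.0909² + 0.1818² + 0.0909² + 0.1818² + 0.0909² + 0.0909² = 0.07442 + 0.00826 + 0.03305 + 0.00826 + 0.03305 + 0.00826 + 0.00826 = 0.17357 (working shown to 5 dp, full precision carried).
So 1 − D = 0.82643, i.e. 0.826 to 3 decimal places.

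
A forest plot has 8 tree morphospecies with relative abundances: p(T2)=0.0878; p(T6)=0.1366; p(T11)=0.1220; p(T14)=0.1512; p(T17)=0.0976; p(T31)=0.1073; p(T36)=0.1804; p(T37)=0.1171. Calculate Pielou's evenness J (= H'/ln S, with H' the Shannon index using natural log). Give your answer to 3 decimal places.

0.988

H' = −Σ pᵢ ln pᵢ = −((-0.21359) + (-0.27193) + (-0.25666) + (-0.28564) + (-0.22710) + (-0.23951) + (-0.30895) + (-0.25115)) = 2.05452 (working shown to 5 dp, full precision carried).
With S = 8 species, ln S = 2.07944, so J = 2.05452/2.07944 = 0.98802, i.e. 0.988 to 3 decimal places.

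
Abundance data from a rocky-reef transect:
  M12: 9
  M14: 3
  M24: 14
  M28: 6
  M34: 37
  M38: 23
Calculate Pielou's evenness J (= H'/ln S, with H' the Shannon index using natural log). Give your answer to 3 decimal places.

0.846

Total N = 9+3+14+6+37+23 = 92, so the proportions are 0.09783, 0.03261, 0.15217, 0.06522, 0.40217, 0.25 (working shown to 5 dp, full precision carried).
H' = −Σ pᵢ ln pᵢ = −((-0.22740) + (-0.11163) + (-0.28650) + (-0.17805) + (-0.36633) + (-0.34657)) = 1.51648.
With S = 6 species, ln S = 1.79176, so J = 1.51648/1.79176 = 0.84636, i.e. 0.846 to 3 decimal places.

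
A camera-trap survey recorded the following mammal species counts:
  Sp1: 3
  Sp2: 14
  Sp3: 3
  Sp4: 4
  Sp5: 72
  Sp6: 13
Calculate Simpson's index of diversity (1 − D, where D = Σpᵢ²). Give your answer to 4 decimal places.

Total N = 3+14+3+4+72+13 = 109, so the proportions are 0.027523, 0.12844, 0.027523, 0.036697, 0.66055, 0.119266 (working shown to 6 dp, full precision carried).
D = 0.027523² + 0.12844² + 0.027523² + 0.036697² + 0.66055² + 0.119266² = 0.000758 + 0.016497 + 0.000758 + 0.001347 + 0.436327 + 0.014224 = 0.469910.
So 1 − D = 0.530090, i.e. 0.5301 to 4 decimal places.

0.5301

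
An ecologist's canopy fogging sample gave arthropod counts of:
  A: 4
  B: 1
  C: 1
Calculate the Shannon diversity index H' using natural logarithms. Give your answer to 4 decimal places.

0.8676

Total N = 4+1+1 = 6, so the proportions are 0.666667, 0.166667, 0.166667 (working shown to 6 dp, full precision carried).
Each pᵢ ln pᵢ term: 0.666667×(-0.405465)=-0.270310, 0.166667×(-1.791759)=-0.298627, 0.166667×(-1.791759)=-0.298627.
Sum = -0.867563, so H' = 0.8676.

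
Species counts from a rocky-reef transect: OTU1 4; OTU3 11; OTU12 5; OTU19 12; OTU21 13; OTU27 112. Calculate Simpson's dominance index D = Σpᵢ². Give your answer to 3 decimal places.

Total N = 4+11+5+12+13+112 = 157, so the proportions are 0.02548, 0.07006, 0.03185, 0.07643, 0.0828, 0.71338 (working shown to 5 dp, full precision carried).
D = 0.02548² + 0.07006² + 0.03185² + 0.07643² + 0.0828² + 0.71338² = 0.00065 + 0.00491 + 0.00101 + 0.00584 + 0.00686 + 0.50891 = 0.52818.
To 3 decimal places, D = 0.528.

0.528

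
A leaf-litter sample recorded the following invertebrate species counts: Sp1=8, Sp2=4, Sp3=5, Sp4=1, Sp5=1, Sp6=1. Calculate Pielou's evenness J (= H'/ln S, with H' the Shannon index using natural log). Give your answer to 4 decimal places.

0.8284

Total N = 8+4+5+1+1+1 = 20, so the proportions are 0.4, 0.2, 0.25, 0.05, 0.05, 0.05 (working shown to 6 dp, full precision carried).
H' = −Σ pᵢ ln pᵢ = −((-0.366516) + (-0.321888) + (-0.346574) + (-0.149787) + (-0.149787) + (-0.149787)) = 1.484337.
With S = 6 species, ln S = 1.791759, so J = 1.484337/1.791759 = 0.828424, i.e. 0.8284 to 4 decimal places.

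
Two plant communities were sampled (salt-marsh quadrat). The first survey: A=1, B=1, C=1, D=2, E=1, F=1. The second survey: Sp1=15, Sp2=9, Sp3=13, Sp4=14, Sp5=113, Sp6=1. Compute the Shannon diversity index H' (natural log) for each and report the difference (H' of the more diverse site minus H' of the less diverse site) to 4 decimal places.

0.6715

The first survey: N=7, proportions 0.142857, 0.142857, 0.142857, 0.285714, 0.142857, 0.142857, giving H' = 1.747868 (working shown to 6 dp, full precision carried).
The second survey: N=165, proportions 0.090909, 0.054545, 0.078788, 0.084848, 0.684848, 0.006061, giving H' = 1.076359.
Difference = |1.747868 − 1.076359| = 0.671509, i.e. 0.6715 to 4 decimal places.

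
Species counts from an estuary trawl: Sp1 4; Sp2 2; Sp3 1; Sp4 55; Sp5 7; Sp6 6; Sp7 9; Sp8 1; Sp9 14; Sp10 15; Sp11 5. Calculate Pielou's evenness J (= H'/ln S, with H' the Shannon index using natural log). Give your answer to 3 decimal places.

Total N = 4+2+1+55+7+6+9+1+14+15+5 = 119, so the proportions are 0.03361, 0.01681, 0.0084, 0.46218, 0.05882, 0.05042, 0.07563, 0.0084, 0.11765, 0.12605, 0.04202 (working shown to 5 dp, full precision carried).
H' = −Σ pᵢ ln pᵢ = −((-0.11404) + (-0.06867) + (-0.04016) + (-0.35671) + (-0.16666) + (-0.15062) + (-0.19527) + (-0.04016) + (-0.25177) + (-0.26106) + (-0.13318)) = 1.77831.
With S = 11 species, ln S = 2.39790, so J = 1.77831/2.39790 = 0.74161, i.e. 0.742 to 3 decimal places.

0.742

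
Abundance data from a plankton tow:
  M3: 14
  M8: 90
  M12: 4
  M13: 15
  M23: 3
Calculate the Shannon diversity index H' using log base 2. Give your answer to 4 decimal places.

1.3509

Total N = 14+90+4+15+3 = 126, so the proportions are 0.111111, 0.714286, 0.031746, 0.119048, 0.02381 (working shown to 6 dp, full precision carried).
Each pᵢ log₂ pᵢ term: 0.111111×(-3.169925)=-0.352214, 0.714286×(-0.485427)=-0.346733, 0.031746×(-4.977280)=-0.158009, 0.119048×(-3.070389)=-0.365523, 0.02381×(-5.392317)=-0.128389.
Sum = -1.350867, so H' = 1.3509.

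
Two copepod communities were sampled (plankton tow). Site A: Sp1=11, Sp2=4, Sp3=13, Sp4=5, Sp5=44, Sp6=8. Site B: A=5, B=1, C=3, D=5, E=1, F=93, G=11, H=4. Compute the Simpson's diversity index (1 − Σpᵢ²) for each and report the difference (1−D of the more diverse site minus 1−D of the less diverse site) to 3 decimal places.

0.262

Site A: N=85, proportions 0.12941, 0.04706, 0.15294, 0.05882, 0.51765, 0.09412, giving 1−D = 0.67737 (working shown to 5 dp, full precision carried).
Site B: N=123, proportions 0.04065, 0.00813, 0.02439, 0.04065, 0.00813, 0.7561, 0.08943, 0.03252, giving 1−D = 0.41523.
Difference = |0.67737 − 0.41523| = 0.26214, i.e. 0.262 to 3 decimal places.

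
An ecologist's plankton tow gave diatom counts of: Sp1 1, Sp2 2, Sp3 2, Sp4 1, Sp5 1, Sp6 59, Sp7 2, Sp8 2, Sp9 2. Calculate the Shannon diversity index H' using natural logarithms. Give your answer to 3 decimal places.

0.839

Total N = 1+2+2+1+1+59+2+2+2 = 72, so the proportions are 0.01389, 0.02778, 0.02778, 0.01389, 0.01389, 0.81944, 0.02778, 0.02778, 0.02778 (working shown to 5 dp, full precision carried).
Each pᵢ ln pᵢ term: 0.01389×(-4.27667)=-0.05940, 0.02778×(-3.58352)=-0.09954, 0.02778×(-3.58352)=-0.09954, 0.01389×(-4.27667)=-0.05940, 0.01389×(-4.27667)=-0.05940, 0.81944×(-0.19913)=-0.16317, 0.02778×(-3.58352)=-0.09954, 0.02778×(-3.58352)=-0.09954, 0.02778×(-3.58352)=-0.09954.
Sum = -0.83908, so H' = 0.839.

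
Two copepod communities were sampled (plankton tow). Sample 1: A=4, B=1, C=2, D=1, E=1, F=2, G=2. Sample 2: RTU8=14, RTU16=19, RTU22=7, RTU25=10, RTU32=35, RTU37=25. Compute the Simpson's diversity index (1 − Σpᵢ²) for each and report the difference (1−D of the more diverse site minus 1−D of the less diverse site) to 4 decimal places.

0.0278

Sample 1: N=13, proportions 0.307692, 0.076923, 0.153846, 0.076923, 0.076923, 0.153846, 0.153846, giving 1−D = 0.816568 (working shown to 6 dp, full precision carried).
Sample 2: N=110, proportions 0.127273, 0.172727, 0.063636, 0.090909, 0.318182, 0.227273, giving 1−D = 0.788760.
Difference = |0.816568 − 0.788760| = 0.027808, i.e. 0.0278 to 4 decimal places.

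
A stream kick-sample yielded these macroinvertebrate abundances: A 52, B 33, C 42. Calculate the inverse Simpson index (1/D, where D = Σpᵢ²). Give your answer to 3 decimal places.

2.902

Total N = 52+33+42 = 127, so the proportions are 0.409449, 0.259843, 0.330709 (working shown to 6 dp, full precision carried).
D = 0.409449² + 0.259843² + 0.330709² = 0.167648 + 0.067518 + 0.109368 = 0.344535.
So 1/D = 2.90247, i.e. 2.902 to 3 decimal places.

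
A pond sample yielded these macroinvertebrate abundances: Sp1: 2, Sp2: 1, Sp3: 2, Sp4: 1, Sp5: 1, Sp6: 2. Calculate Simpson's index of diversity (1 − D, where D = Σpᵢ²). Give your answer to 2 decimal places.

0.81

Total N = 2+1+2+1+1+2 = 9, so the proportions are 0.2222, 0.1111, 0.2222, 0.1111, 0.1111, 0.2222 (working shown to 4 dp, full precision carried).
D = 0.2222² + 0.1111² + 0.2222² + 0.1111² + 0.1111² + 0.2222² = 0.0494 + 0.0123 + 0.0494 + 0.0123 + 0.0123 + 0.0494 = 0.1852.
So 1 − D = 0.8148, i.e. 0.81 to 2 decimal places.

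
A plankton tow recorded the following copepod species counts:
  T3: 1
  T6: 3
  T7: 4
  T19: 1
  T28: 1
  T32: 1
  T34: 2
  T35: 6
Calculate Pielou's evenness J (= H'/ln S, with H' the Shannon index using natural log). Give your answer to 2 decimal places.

Total N = 1+3+4+1+1+1+2+6 = 19, so the proportions are 0.0526, 0.1579, 0.2105, 0.0526, 0.0526, 0.0526, 0.1053, 0.3158 (working shown to 4 dp, full precision carried).
H' = −Σ pᵢ ln pᵢ = −((-0.1550) + (-0.2914) + (-0.3280) + (-0.1550) + (-0.1550) + (-0.1550) + (-0.2370) + (-0.3640)) = 1.8403.
With S = 8 species, ln S = 2.0794, so J = 1.8403/2.0794 = 0.8850, i.e. 0.89 to 2 decimal places.

0.89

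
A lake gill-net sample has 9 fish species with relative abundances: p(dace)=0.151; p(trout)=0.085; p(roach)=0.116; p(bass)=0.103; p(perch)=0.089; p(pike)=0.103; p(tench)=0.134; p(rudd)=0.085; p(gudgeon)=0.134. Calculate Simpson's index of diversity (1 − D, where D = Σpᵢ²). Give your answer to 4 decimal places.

0.8842

D = 0.151² + 0.085² + 0.116² + 0.103² + 0.089² + 0.103² + 0.134² + 0.085² + 0.134² = 0.022801 + 0.007225 + 0.013456 + 0.010609 + 0.007921 + 0.010609 + 0.017956 + 0.007225 + 0.017956 = 0.115758 (working shown to 6 dp, full precision carried).
So 1 − D = 0.884242, i.e. 0.8842 to 4 decimal places.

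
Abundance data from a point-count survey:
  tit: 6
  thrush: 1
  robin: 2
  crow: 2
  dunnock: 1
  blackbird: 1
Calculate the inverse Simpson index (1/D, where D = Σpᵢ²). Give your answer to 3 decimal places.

Total N = 6+1+2+2+1+1 = 13, so the proportions are 0.4615385, 0.0769231, 0.1538462, 0.1538462, 0.0769231, 0.0769231 (working shown to 7 dp, full precision carried).
D = 0.4615385² + 0.0769231² + 0.1538462² + 0.1538462² + 0.0769231² + 0.0769231² = 0.2130178 + 0.0059172 + 0.0236686 + 0.0236686 + 0.0059172 + 0.0059172 = 0.2781065.
So 1/D = 3.59574, i.e. 3.596 to 3 decimal places.

3.596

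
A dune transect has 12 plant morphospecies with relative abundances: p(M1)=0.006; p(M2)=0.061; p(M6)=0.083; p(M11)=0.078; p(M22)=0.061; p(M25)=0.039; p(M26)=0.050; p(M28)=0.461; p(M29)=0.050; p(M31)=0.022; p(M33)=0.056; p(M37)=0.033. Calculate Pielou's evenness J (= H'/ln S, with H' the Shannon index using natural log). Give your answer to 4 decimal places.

H' = −Σ pᵢ ln pᵢ = −((-0.030696) + (-0.170610) + (-0.206580) + (-0.198982) + (-0.170610) + (-0.126524) + (-0.149787) + (-0.356979) + (-0.149787) + (-0.083968) + (-0.161415) + (-0.112571)) = 1.918506 (working shown to 6 dp, full precision carried).
With S = 12 species, ln S = 2.484907, so J = 1.918506/2.484907 = 0.772064, i.e. 0.7721 to 4 decimal places.

0.7721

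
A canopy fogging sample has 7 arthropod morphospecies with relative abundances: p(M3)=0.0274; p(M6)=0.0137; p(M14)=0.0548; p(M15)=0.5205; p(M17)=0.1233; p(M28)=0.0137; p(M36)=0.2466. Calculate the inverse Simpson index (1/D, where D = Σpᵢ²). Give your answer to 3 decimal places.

D = 0.0274² + 0.0137² + 0.0548² + 0.5205² + 0.1233² + 0.0137² + 0.2466² = 0.000751 + 0.000188 + 0.003003 + 0.270920 + 0.015203 + 0.000188 + 0.060812 = 0.351064 (working shown to 6 dp, full precision carried).
So 1/D = 2.84848, i.e. 2.848 to 3 decimal places.

2.848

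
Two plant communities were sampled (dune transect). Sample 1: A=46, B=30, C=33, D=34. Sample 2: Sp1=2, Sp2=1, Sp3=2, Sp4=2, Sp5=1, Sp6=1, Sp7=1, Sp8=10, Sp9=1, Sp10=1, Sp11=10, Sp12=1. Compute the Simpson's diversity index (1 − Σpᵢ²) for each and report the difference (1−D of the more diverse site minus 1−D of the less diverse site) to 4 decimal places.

0.0562

Sample 1: N=143, proportions 0.321678, 0.20979, 0.230769, 0.237762, giving 1−D = 0.742726 (working shown to 6 dp, full precision carried).
Sample 2: N=33, proportions 0.060606, 0.030303, 0.060606, 0.060606, 0.030303, 0.030303, 0.030303, 0.30303, 0.030303, 0.030303, 0.30303, 0.030303, giving 1−D = 0.798898.
Difference = |0.742726 − 0.798898| = 0.056172, i.e. 0.0562 to 4 decimal places.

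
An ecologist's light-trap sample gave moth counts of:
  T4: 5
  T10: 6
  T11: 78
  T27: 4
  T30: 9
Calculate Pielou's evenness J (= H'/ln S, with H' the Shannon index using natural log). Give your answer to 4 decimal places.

Total N = 5+6+78+4+9 = 102, so the proportions are 0.04902, 0.058824, 0.764706, 0.039216, 0.088235 (working shown to 6 dp, full precision carried).
H' = −Σ pᵢ ln pᵢ = −((-0.147820) + (-0.166660) + (-0.205143) + (-0.127007) + (-0.214213)) = 0.860843.
With S = 5 species, ln S = 1.609438, so J = 0.860843/1.609438 = 0.534872, i.e. 0.5349 to 4 decimal places.

0.5349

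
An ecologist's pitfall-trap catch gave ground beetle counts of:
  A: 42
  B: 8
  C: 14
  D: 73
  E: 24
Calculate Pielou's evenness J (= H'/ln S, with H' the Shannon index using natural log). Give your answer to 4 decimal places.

0.8416

Total N = 42+8+14+73+24 = 161, so the proportions are 0.26087, 0.049689, 0.086957, 0.453416, 0.149068 (working shown to 6 dp, full precision carried).
H' = −Σ pᵢ ln pᵢ = −((-0.350539) + (-0.149166) + (-0.212378) + (-0.358627) + (-0.283729)) = 1.354440.
With S = 5 species, ln S = 1.609438, so J = 1.354440/1.609438 = 0.841561, i.e. 0.8416 to 4 decimal places.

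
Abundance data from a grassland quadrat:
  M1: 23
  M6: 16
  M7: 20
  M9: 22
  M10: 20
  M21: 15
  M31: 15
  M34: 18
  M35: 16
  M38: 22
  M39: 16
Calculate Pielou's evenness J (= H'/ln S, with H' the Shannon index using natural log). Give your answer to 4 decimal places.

Total N = 23+16+20+22+20+15+15+18+16+22+16 = 203, so the proportions are 0.1133, 0.078818, 0.098522, 0.108374, 0.098522, 0.073892, 0.073892, 0.08867, 0.078818, 0.108374, 0.078818 (working shown to 6 dp, full precision carried).
H' = −Σ pᵢ ln pᵢ = −((-0.246736) + (-0.200246) + (-0.228323) + (-0.240826) + (-0.228323) + (-0.192499) + (-0.192499) + (-0.214833) + (-0.200246) + (-0.240826) + (-0.200246)) = 2.385600.
With S = 11 species, ln S = 2.397895, so J = 2.385600/2.397895 = 0.994873, i.e. 0.9949 to 4 decimal places.

0.9949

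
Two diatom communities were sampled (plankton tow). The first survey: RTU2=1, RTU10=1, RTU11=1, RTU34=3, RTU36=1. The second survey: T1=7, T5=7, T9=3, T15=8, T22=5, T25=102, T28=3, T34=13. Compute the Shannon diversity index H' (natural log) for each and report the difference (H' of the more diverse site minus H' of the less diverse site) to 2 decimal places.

0.29

The first survey: N=7, proportions 0.14286, 0.14286, 0.14286, 0.42857, 0.14286, giving H' = 1.47508 (working shown to 5 dp, full precision carried).
The second survey: N=148, proportions 0.0473, 0.0473, 0.02027, 0.05405, 0.03378, 0.68919, 0.02027, 0.08784, giving H' = 1.18905.
Difference = |1.47508 − 1.18905| = 0.28603, i.e. 0.29 to 2 decimal places.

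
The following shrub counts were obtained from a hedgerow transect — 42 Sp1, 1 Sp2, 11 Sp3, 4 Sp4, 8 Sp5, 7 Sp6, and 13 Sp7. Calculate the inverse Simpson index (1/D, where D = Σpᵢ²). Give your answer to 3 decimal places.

Total N = 42+1+11+4+8+7+13 = 86, so the proportions are 0.4883721, 0.0116279, 0.127907, 0.0465116, 0.0930233, 0.0813953, 0.1511628 (working shown to 7 dp, full precision carried).
D = 0.4883721² + 0.0116279² + 0.127907² + 0.0465116² + 0.0930233² + 0.0813953² + 0.1511628² = 0.2385073 + 0.0001352 + 0.0163602 + 0.0021633 + 0.0086533 + 0.0066252 + 0.0228502 = 0.2952948.
So 1/D = 3.38645, i.e. 3.386 to 3 decimal places.

3.386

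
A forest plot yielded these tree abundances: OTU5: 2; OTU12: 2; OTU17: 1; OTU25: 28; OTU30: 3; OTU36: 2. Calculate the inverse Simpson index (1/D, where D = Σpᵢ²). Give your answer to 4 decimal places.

Total N = 2+2+1+28+3+2 = 38, so the proportions are 0.0526316, 0.0526316, 0.0263158, 0.7368421, 0.0789474, 0.0526316 (working shown to 7 dp, full precision carried).
D = 0.0526316² + 0.0526316² + 0.0263158² + 0.7368421² + 0.0789474² + 0.0526316² = 0.0027701 + 0.0027701 + 0.0006925 + 0.5429363 + 0.0062327 + 0.0027701 = 0.5581717.
So 1/D = 1.791563, i.e. 1.7916 to 4 decimal places.

1.7916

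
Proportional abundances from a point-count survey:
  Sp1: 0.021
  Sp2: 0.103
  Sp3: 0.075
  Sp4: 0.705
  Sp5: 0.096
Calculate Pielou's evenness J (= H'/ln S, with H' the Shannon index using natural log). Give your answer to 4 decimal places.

0.6095

H' = −Σ pᵢ ln pᵢ = −((-0.081128) + (-0.234122) + (-0.194270) + (-0.246438) + (-0.224967)) = 0.980925 (working shown to 6 dp, full precision carried).
With S = 5 species, ln S = 1.609438, so J = 0.980925/1.609438 = 0.609483, i.e. 0.6095 to 4 decimal places.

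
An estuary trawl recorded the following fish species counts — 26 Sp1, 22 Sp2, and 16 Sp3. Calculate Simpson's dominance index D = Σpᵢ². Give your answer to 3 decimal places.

Total N = 26+22+16 = 64, so the proportions are 0.40625, 0.34375, 0.25 (working shown to 5 dp, full precision carried).
D = 0.40625² + 0.34375² + 0.25² = 0.16504 + 0.11816 + 0.06250 = 0.34570.
To 3 decimal places, D = 0.346.

0.346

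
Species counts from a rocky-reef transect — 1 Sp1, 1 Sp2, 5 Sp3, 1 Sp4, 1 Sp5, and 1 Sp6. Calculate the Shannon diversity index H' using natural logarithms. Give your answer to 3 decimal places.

Total N = 1+1+5+1+1+1 = 10, so the proportions are 0.1, 0.1, 0.5, 0.1, 0.1, 0.1 (working shown to 5 dp, full precision carried).
Each pᵢ ln pᵢ term: 0.1×(-2.30259)=-0.23026, 0.1×(-2.30259)=-0.23026, 0.5×(-0.69315)=-0.34657, 0.1×(-2.30259)=-0.23026, 0.1×(-2.30259)=-0.23026, 0.1×(-2.30259)=-0.23026.
Sum = -1.49787, so H' = 1.498.

1.498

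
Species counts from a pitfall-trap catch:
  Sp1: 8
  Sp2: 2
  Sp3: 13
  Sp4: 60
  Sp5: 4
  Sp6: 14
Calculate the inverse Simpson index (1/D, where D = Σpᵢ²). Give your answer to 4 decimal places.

Total N = 8+2+13+60+4+14 = 101, so the proportions are 0.0792079, 0.019802, 0.1287129, 0.5940594, 0.039604, 0.1386139 (working shown to 7 dp, full precision carried).
D = 0.0792079² + 0.019802² + 0.1287129² + 0.5940594² + 0.039604² + 0.1386139² = 0.0062739 + 0.0003921 + 0.0165670 + 0.3529066 + 0.0015685 + 0.0192138 = 0.3969219.
So 1/D = 2.519388, i.e. 2.5194 to 4 decimal places.

2.5194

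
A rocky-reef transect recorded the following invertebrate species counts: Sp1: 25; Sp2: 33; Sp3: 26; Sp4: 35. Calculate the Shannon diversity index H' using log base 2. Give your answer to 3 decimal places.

1.985

Total N = 25+33+26+35 = 119, so the proportions are 0.21008, 0.27731, 0.21849, 0.29412 (working shown to 5 dp, full precision carried).
Each pᵢ log₂ pᵢ term: 0.21008×(-2.25096)=-0.47289, 0.27731×(-1.85042)=-0.51314, 0.21849×(-2.19438)=-0.47944, 0.29412×(-1.76553)=-0.51927.
Sum = -1.98475, so H' = 1.985.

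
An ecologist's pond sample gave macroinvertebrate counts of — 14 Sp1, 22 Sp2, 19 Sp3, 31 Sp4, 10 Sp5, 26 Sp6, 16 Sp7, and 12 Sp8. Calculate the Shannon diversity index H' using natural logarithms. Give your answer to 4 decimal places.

2.0155

Total N = 14+22+19+31+10+26+16+12 = 150, so the proportions are 0.093333, 0.146667, 0.126667, 0.206667, 0.066667, 0.173333, 0.106667, 0.08 (working shown to 6 dp, full precision carried).
Each pᵢ ln pᵢ term: 0.093333×(-2.371578)=-0.221347, 0.146667×(-1.919593)=-0.281540, 0.126667×(-2.066196)=-0.261718, 0.206667×(-1.576648)=-0.325841, 0.066667×(-2.708050)=-0.180537, 0.173333×(-1.752539)=-0.303773, 0.106667×(-2.238047)=-0.238725, 0.08×(-2.525729)=-0.202058.
Sum = -2.015540, so H' = 2.0155.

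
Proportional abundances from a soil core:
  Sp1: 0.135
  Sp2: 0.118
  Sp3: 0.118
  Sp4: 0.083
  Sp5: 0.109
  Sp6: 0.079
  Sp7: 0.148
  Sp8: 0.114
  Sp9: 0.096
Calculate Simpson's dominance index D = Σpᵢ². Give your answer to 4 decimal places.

D = 0.135² + 0.118² + 0.118² + 0.083² + 0.109² + 0.079² + 0.148² + 0.114² + 0.096² = 0.018225 + 0.013924 + 0.013924 + 0.006889 + 0.011881 + 0.006241 + 0.021904 + 0.012996 + 0.009216 = 0.115200 (working shown to 6 dp, full precision carried).
To 4 decimal places, D = 0.1152.

0.1152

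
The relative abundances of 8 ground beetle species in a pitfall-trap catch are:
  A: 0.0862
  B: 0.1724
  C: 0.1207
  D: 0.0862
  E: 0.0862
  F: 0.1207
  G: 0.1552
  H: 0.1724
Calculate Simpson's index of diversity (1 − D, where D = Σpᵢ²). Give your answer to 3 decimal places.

0.865

D = 0.0862² + 0.1724² + 0.1207² + 0.0862² + 0.0862² + 0.1207² + 0.1552² + 0.1724² = 0.00743 + 0.02972 + 0.01457 + 0.00743 + 0.00743 + 0.01457 + 0.02409 + 0.02972 = 0.13496 (working shown to 5 dp, full precision carried).
So 1 − D = 0.86504, i.e. 0.865 to 3 decimal places.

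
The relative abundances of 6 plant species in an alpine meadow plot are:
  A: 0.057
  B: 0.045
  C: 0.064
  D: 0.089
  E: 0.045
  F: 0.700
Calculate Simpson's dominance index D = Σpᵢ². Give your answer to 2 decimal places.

D = 0.057² + 0.045² + 0.064² + 0.089² + 0.045² + 0.7² = 0.0032 + 0.0020 + 0.0041 + 0.0079 + 0.0020 + 0.4900 = 0.5093 (working shown to 4 dp, full precision carried).
To 2 decimal places, D = 0.51.

0.51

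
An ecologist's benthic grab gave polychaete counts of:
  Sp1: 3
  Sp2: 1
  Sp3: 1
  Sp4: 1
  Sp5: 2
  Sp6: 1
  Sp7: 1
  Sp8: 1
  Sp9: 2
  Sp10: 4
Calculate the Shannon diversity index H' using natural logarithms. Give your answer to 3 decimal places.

Total N = 3+1+1+1+2+1+1+1+2+4 = 17, so the proportions are 0.17647, 0.05882, 0.05882, 0.05882, 0.11765, 0.05882, 0.05882, 0.05882, 0.11765, 0.23529 (working shown to 5 dp, full precision carried).
Each pᵢ ln pᵢ term: 0.17647×(-1.73460)=-0.30611, 0.05882×(-2.83321)=-0.16666, 0.05882×(-2.83321)=-0.16666, 0.05882×(-2.83321)=-0.16666, 0.11765×(-2.14007)=-0.25177, 0.05882×(-2.83321)=-0.16666, 0.05882×(-2.83321)=-0.16666, 0.05882×(-2.83321)=-0.16666, 0.11765×(-2.14007)=-0.25177, 0.23529×(-1.44692)=-0.34045.
Sum = -2.15006, so H' = 2.150.

2.150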